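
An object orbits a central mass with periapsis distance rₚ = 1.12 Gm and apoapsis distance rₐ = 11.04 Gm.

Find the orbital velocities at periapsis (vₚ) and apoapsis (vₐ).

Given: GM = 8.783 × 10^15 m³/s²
rₚ = 1.12 Gm = 1.12 × 10^9 m
rₐ = 11.04 Gm = 1.104 × 10^10 m
GM = 8.783 × 10^15 m³/s²
a = (rₚ + rₐ)/2 = 6.08 × 10^9 m
Vis-viva: v² = GM (2/r − 1/a)
vₚ² = 8.783 × 10^15 × (1.78571 × 10^-9 − 1.64474 × 10^-10) = 1.42394 × 10^7 m²/s²
vₚ = 3773.51 m/s ≈ 3.774 km/s
vₐ² = 8.783 × 10^15 × (1.81159 × 10^-10 − 1.64474 × 10^-10) = 146551 m²/s²
vₐ = 382.82 m/s ≈ 382.8 m/s

Final answer: vₚ = 3.774 km/s, vₐ = 382.8 m/s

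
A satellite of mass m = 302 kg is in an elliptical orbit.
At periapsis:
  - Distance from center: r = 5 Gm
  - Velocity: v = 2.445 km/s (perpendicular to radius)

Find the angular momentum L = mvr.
r = 5 Gm = 5 × 10^9 m
v = 2.445 km/s = 2445 m/s
vr = 2445 × 5 × 10^9 = 1.2225 × 10^13 m²/s
L = m × vr = 302 × 1.2225 × 10^13 = 3.69195 × 10^15 kg·m²/s ≈ 3.692 × 10^15 kg·m²/s

Final answer: L = 3.692 × 10^15 kg·m²/s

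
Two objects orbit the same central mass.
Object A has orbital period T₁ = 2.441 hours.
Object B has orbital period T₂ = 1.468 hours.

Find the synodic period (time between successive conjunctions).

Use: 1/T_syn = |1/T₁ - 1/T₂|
T₁ = 2.441 hours = 8787.6 s
T₂ = 1.468 hours = 5284.8 s
1/T₁ = 0.000113797 s⁻¹
1/T₂ = 0.000189222 s⁻¹
|1/T₁ − 1/T₂| = 7.54252 × 10^-5 s⁻¹
T_syn = 1 / |1/T₁ − 1/T₂| = 13258.2 s ≈ 3.683 hours

Final answer: T_syn = 3.683 hours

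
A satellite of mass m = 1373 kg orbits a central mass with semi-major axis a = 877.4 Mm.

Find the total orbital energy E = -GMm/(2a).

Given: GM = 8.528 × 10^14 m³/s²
a = 877.4 Mm = 8.774 × 10^8 m
GM = 8.528 × 10^14 m³/s²
2a = 1.7548 × 10^9 m
GMm = 8.528 × 10^14 × 1373 = 1.17089 × 10^18 m³·kg/s²
E = −GMm/(2a) = -6.67252 × 10^8 J ≈ -667.3 MJ

Final answer: -667.3 MJ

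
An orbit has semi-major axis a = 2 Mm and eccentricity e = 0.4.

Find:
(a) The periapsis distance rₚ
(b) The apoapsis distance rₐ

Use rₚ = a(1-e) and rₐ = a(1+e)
a = 2 Mm = 2 × 10^6 m
e = 0.4:  1 − e = 0.6,  1 + e = 1.4
(a) rₚ = a(1 − e) = 2 × 10^6 m × 0.6 = 1.2 × 10^6 m ≈ 1.2 Mm
(b) rₐ = a(1 + e) = 2 × 10^6 m × 1.4 = 2.8 × 10^6 m ≈ 2.8 Mm

Final answer:
(a) rₚ = 1.2 Mm
(b) rₐ = 2.8 Mm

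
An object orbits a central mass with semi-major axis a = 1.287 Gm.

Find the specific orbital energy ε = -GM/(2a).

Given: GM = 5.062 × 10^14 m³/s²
a = 1.287 Gm = 1.287 × 10^9 m
GM = 5.062 × 10^14 m³/s²
2a = 2.574 × 10^9 m
ε = −GM/(2a) = -196659 J/kg ≈ -196.7 kJ/kg

Final answer: -196.7 kJ/kg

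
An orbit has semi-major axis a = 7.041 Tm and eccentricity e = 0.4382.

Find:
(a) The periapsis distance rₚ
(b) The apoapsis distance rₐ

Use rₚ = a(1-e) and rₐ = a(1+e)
a = 7.041 Tm = 7.041 × 10^12 m
e = 0.4382:  1 − e = 0.5618,  1 + e = 1.4382
(a) rₚ = a(1 − e) = 7.041 × 10^12 m × 0.5618 = 3.95563 × 10^12 m ≈ 3.956 Tm
(b) rₐ = a(1 + e) = 7.041 × 10^12 m × 1.4382 = 1.01264 × 10^13 m ≈ 10.13 Tm

Final answer:
(a) rₚ = 3.956 Tm
(b) rₐ = 10.13 Tm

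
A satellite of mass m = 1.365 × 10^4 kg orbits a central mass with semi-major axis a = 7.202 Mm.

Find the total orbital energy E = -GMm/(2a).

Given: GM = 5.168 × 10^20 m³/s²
a = 7.202 Mm = 7.202 × 10^6 m
GM = 5.168 × 10^20 m³/s²
2a = 1.4404 × 10^7 m
GMm = 5.168 × 10^20 × 13650 = 7.05432 × 10^24 m³·kg/s²
E = −GMm/(2a) = -4.89747 × 10^17 J ≈ -489.7 PJ

Final answer: -489.7 PJ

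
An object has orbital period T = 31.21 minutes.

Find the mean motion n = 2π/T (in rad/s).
T = 31.21 minutes = 1872.6 s
n = 2π / 1872.6 s = 0.00335533 rad/s ≈ 0.003355 rad/s

Final answer: n = 0.003355 rad/s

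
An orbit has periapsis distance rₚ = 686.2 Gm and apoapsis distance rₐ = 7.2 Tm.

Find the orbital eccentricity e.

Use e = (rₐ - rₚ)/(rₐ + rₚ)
rₚ = 686.2 Gm = 6.862 × 10^11 m
rₐ = 7.2 Tm = 7.2 × 10^12 m
rₐ − rₚ = 6.5138 × 10^12 m
rₐ + rₚ = 7.8862 × 10^12 m
e = (rₐ − rₚ)/(rₐ + rₚ) = 0.825974

Final answer: e = 0.826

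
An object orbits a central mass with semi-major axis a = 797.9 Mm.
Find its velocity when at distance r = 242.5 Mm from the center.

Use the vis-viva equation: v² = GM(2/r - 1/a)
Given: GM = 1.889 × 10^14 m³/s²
a = 797.9 Mm = 7.979 × 10^8 m
r = 242.5 Mm = 2.425 × 10^8 m
GM = 1.889 × 10^14 m³/s²
2/r − 1/a = 8.24742 × 10^-9 − 1.25329 × 10^-9 = 6.99413 × 10^-9 m⁻¹
v² = GM (2/r − 1/a) = 1.32119 × 10^6 m²/s²
v = 1149.43 m/s ≈ 1.149 km/s

Final answer: 1.149 km/s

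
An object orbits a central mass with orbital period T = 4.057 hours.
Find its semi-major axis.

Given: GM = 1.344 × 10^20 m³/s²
T = 4.057 hours = 14605.2 s
GM = 1.344 × 10^20 m³/s²
Kepler's third law: a³ = GM T² / (4π²)
T² = 2.13312 × 10^8 s²
a³ = (1.344 × 10^20) × (2.13312 × 10^8) / (4π²) = 7.26197 × 10^26 m³
a = (a³)^(1/3) = 8.98845 × 10^8 m ≈ 8.988 × 10^8 m

Final answer: 8.988 × 10^8 m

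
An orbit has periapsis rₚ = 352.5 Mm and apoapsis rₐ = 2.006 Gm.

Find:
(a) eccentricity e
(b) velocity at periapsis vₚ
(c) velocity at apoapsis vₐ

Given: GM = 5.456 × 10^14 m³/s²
rₚ = 352.5 Mm = 3.525 × 10^8 m
rₐ = 2.006 Gm = 2.006 × 10^9 m
GM = 5.456 × 10^14 m³/s²
a = (rₚ + rₐ)/2 = 1.17925 × 10^9 m
e = (rₐ − rₚ)/(rₐ + rₚ) = (1.6535 × 10^9) / (2.3585 × 10^9) = 0.701081
(a) e = 0.701081 ≈ 0.7011
(b) vₚ² = GM (2/rₚ − 1/a) = 5.456 × 10^14 × (5.67376 × 10^-9 − 8.47997 × 10^-10) = 2.63294 × 10^6 m²/s²;  vₚ = 1622.63 m/s ≈ 1.623 km/s
(c) vₐ² = GM (2/rₐ − 1/a) = 5.456 × 10^14 × (9.97009 × 10^-10 − 8.47997 × 10^-10) = 81301.1 m²/s²;  vₐ = 285.134 m/s ≈ 285.1 m/s

Final answer:
(a) eccentricity e = 0.7011
(b) velocity at periapsis vₚ = 1.623 km/s
(c) velocity at apoapsis vₐ = 285.1 m/s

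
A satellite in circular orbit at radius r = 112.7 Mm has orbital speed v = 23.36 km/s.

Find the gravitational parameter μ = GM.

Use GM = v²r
r = 112.7 Mm = 1.127 × 10^8 m
v = 23.36 km/s = 23360 m/s
v² = 5.4569 × 10^8 m²/s²
GM = v²r = 5.4569 × 10^8 × 1.127 × 10^8 = 6.14992 × 10^16 m³/s²
GM ≈ 6.15 × 10^16 m³/s²

Final answer: GM = 6.15 × 10^16 m³/s²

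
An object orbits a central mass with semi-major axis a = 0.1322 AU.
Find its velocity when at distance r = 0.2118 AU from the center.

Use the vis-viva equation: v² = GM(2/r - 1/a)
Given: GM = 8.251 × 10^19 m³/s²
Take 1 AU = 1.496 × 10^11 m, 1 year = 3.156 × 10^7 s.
a = 0.1322 AU = 1.97771 × 10^10 m
r = 0.2118 AU = 3.16853 × 10^10 m
GM = 8.251 × 10^19 m³/s²
2/r − 1/a = 6.31208 × 10^-11 − 5.05635 × 10^-11 = 1.25573 × 10^-11 m⁻¹
v² = GM (2/r − 1/a) = 1.0361 × 10^9 m²/s²
v = 32188.6 m/s ≈ 6.791 AU/year

Final answer: 6.791 AU/year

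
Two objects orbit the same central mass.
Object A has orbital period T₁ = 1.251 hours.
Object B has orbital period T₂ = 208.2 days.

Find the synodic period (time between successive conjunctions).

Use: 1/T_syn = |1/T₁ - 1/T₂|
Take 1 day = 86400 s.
T₁ = 1.251 hours = 4503.6 s
T₂ = 208.2 days = 1.79885 × 10^7 s
1/T₁ = 0.000222045 s⁻¹
1/T₂ = 5.55911 × 10^-8 s⁻¹
|1/T₁ − 1/T₂| = 0.000221989 s⁻¹
T_syn = 1 / |1/T₁ − 1/T₂| = 4504.73 s ≈ 1.251 hours

Final answer: T_syn = 1.251 hours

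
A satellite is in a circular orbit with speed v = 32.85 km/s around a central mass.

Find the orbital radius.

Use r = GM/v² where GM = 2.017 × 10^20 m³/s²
v = 32.85 km/s = 32850 m/s
GM = 2.017 × 10^20 m³/s²
v² = 1.07912 × 10^9 m²/s²
r = GM/v² = (2.017 × 10^20) / (1.07912 × 10^9) = 1.86911 × 10^11 m ≈ 186.9 Gm

Final answer: 186.9 Gm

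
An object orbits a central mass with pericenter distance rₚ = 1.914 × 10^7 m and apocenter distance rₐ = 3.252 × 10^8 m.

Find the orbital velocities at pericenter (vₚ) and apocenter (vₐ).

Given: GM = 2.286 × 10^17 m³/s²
rₚ = 1.914 × 10^7 m
rₐ = 3.252 × 10^8 m
GM = 2.286 × 10^17 m³/s²
a = (rₚ + rₐ)/2 = 1.7217 × 10^8 m
Vis-viva: v² = GM (2/r − 1/a)
vₚ² = 2.286 × 10^17 × (1.04493 × 10^-7 − 5.80821 × 10^-9) = 2.25594 × 10^10 m²/s²
vₚ = 150198 m/s ≈ 150.2 km/s
vₐ² = 2.286 × 10^17 × (6.15006 × 10^-9 − 5.80821 × 10^-9) = 7.81466 × 10^7 m²/s²
vₐ = 8840.06 m/s ≈ 8.84 km/s

Final answer: vₚ = 150.2 km/s, vₐ = 8.84 km/s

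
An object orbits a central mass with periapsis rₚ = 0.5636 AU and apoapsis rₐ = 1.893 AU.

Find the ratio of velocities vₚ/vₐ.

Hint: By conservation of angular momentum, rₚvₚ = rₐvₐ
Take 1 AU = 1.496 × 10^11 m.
rₚ = 0.5636 AU = 8.43146 × 10^10 m
rₐ = 1.893 AU = 2.83193 × 10^11 m
rₚvₚ = rₐvₐ  ⇒  vₚ/vₐ = rₐ/rₚ
vₚ/vₐ = (2.83193 × 10^11) / (8.43146 × 10^10) = 3.35877

Final answer: vₚ/vₐ = 3.359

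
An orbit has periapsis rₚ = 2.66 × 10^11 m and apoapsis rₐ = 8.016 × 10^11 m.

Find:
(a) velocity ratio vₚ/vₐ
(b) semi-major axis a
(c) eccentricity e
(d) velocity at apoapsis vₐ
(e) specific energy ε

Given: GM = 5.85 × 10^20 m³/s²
rₚ = 2.66 × 10^11 m
rₐ = 8.016 × 10^11 m
GM = 5.85 × 10^20 m³/s²
a = (rₚ + rₐ)/2 = 5.338 × 10^11 m
e = (rₐ − rₚ)/(rₐ + rₚ) = (5.356 × 10^11) / (1.0676 × 10^12) = 0.501686
(a) vₚ/vₐ = rₐ/rₚ (angular momentum) = (8.016 × 10^11) / (2.66 × 10^11) = 3.01353 ≈ 3.014
(b) a = 5.338 × 10^11 m ≈ 5.338 × 10^11 m
(c) e = 0.501686 ≈ 0.5017
(d) vₐ² = GM (2/rₐ − 1/a) = 5.85 × 10^20 × (2.49501 × 10^-12 − 1.87336 × 10^-12) = 3.63665 × 10^8 m²/s²;  vₐ = 19070 m/s ≈ 19.07 km/s
(e) 2a = 1.0676 × 10^12 m;  ε = −GM/(2a) = -5.47958 × 10^8 J/kg ≈ -548 MJ/kg

Final answer:
(a) velocity ratio vₚ/vₐ = 3.014
(b) semi-major axis a = 5.338 × 10^11 m
(c) eccentricity e = 0.5017
(d) velocity at apoapsis vₐ = 19.07 km/s
(e) specific energy ε = -548 MJ/kg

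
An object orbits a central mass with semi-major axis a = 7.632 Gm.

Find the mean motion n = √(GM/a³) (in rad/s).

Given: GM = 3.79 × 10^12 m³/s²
a = 7.632 Gm = 7.632 × 10^9 m
GM = 3.79 × 10^12 m³/s²
a³ = 4.44544 × 10^29 m³
GM/a³ = (3.79 × 10^12) / (4.44544 × 10^29) = 8.52558 × 10^-18 s⁻²
n = √(GM/a³) = 2.91986 × 10^-9 rad/s ≈ 2.92 × 10^-9 rad/s

Final answer: n = 2.92 × 10^-9 rad/s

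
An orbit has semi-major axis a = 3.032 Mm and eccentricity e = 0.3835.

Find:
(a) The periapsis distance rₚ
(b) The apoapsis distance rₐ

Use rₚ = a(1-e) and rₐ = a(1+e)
a = 3.032 Mm = 3.032 × 10^6 m
e = 0.3835:  1 − e = 0.6165,  1 + e = 1.3835
(a) rₚ = a(1 − e) = 3.032 × 10^6 m × 0.6165 = 1.86923 × 10^6 m ≈ 1.869 Mm
(b) rₐ = a(1 + e) = 3.032 × 10^6 m × 1.3835 = 4.19477 × 10^6 m ≈ 4.195 Mm

Final answer:
(a) rₚ = 1.869 Mm
(b) rₐ = 4.195 Mm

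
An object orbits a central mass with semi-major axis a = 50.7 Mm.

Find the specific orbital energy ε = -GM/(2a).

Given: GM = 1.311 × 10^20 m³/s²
a = 50.7 Mm = 5.07 × 10^7 m
GM = 1.311 × 10^20 m³/s²
2a = 1.014 × 10^8 m
ε = −GM/(2a) = -1.2929 × 10^12 J/kg ≈ -1293 GJ/kg

Final answer: -1293 GJ/kg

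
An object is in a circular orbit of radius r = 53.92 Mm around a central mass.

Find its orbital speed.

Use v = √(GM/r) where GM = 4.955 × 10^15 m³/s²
r = 53.92 Mm = 5.392 × 10^7 m
GM = 4.955 × 10^15 m³/s²
GM/r = (4.955 × 10^15) / (5.392 × 10^7) = 9.18954 × 10^7 m²/s²
v = √(GM/r) = 9586.21 m/s ≈ 9.586 km/s

Final answer: 9.586 km/s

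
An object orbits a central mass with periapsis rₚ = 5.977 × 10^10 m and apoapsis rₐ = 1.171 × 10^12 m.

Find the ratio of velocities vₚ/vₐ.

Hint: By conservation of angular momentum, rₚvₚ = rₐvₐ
rₚ = 5.977 × 10^10 m
rₐ = 1.171 × 10^12 m
rₚvₚ = rₐvₐ  ⇒  vₚ/vₐ = rₐ/rₚ
vₚ/vₐ = (1.171 × 10^12) / (5.977 × 10^10) = 19.5918

Final answer: vₚ/vₐ = 19.59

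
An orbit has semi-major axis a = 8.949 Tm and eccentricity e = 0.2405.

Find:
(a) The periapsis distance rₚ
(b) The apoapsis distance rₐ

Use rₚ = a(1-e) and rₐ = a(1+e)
a = 8.949 Tm = 8.949 × 10^12 m
e = 0.2405:  1 − e = 0.7595,  1 + e = 1.2405
(a) rₚ = a(1 − e) = 8.949 × 10^12 m × 0.7595 = 6.79677 × 10^12 m ≈ 6.797 Tm
(b) rₐ = a(1 + e) = 8.949 × 10^12 m × 1.2405 = 1.11012 × 10^13 m ≈ 11.1 Tm

Final answer:
(a) rₚ = 6.797 Tm
(b) rₐ = 11.1 Tm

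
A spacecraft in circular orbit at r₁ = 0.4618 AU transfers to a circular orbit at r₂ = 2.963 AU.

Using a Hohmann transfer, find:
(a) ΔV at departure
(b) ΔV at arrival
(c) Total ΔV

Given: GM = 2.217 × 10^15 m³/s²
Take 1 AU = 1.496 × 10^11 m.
r₁ = 0.4618 AU = 6.90853 × 10^10 m
r₂ = 2.963 AU = 4.43265 × 10^11 m
GM = 2.217 × 10^15 m³/s²
Transfer ellipse: a_t = (r₁ + r₂)/2 = 2.56175 × 10^11 m
Circular speed at r₁: v₁ = √(GM/r₁) = 179.139 m/s
Transfer speed at r₁ (periapsis): v₁ₜ = √(GM(2/r₁ − 1/a_t)) = 235.642 m/s
(a) ΔV₁ = v₁ₜ − v₁ = 56.5034 m/s ≈ 56.5 m/s
Circular speed at r₂: v₂ = √(GM/r₂) = 70.7215 m/s
Transfer speed at r₂ (apoapsis): v₂ₜ = √(GM(2/r₂ − 1/a_t)) = 36.7262 m/s
(b) ΔV₂ = v₂ − v₂ₜ = 33.9953 m/s ≈ 34 m/s
(c) ΔV_total = ΔV₁ + ΔV₂ = 90.4986 m/s ≈ 90.5 m/s

Final answer:
(a) ΔV₁ = 56.5 m/s
(b) ΔV₂ = 34 m/s
(c) ΔV_total = 90.5 m/s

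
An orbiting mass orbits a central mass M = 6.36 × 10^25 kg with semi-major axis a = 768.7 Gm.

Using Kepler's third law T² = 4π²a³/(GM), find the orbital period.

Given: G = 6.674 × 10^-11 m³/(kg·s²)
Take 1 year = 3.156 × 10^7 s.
M = 6.36 × 10^25 kg
GM = G × M = 6.674 × 10^-11 × 6.36 × 10^25 = 4.24466 × 10^15 m³/s²
a = 768.7 Gm = 7.687 × 10^11 m
a³ = 4.54225 × 10^35 m³
T = 2π √(a³/GM) = 2π √((4.54225 × 10^35) / (4.24466 × 10^15)) = 2π × 1.03446 × 10^10 s
T = 6.4997 × 10^10 s ≈ 2059 years

Final answer: 2059 years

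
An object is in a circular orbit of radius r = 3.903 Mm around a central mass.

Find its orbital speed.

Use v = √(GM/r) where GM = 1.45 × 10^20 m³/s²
r = 3.903 Mm = 3.903 × 10^6 m
GM = 1.45 × 10^20 m³/s²
GM/r = (1.45 × 10^20) / (3.903 × 10^6) = 3.71509 × 10^13 m²/s²
v = √(GM/r) = 6.09515 × 10^6 m/s ≈ 6095 km/s

Final answer: 6095 km/s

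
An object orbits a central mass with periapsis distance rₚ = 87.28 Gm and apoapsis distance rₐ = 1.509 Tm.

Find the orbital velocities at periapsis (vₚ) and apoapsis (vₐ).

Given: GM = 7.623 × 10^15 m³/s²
rₚ = 87.28 Gm = 8.728 × 10^10 m
rₐ = 1.509 Tm = 1.509 × 10^12 m
GM = 7.623 × 10^15 m³/s²
a = (rₚ + rₐ)/2 = 7.9814 × 10^11 m
Vis-viva: v² = GM (2/r − 1/a)
vₚ² = 7.623 × 10^15 × (2.29148 × 10^-11 − 1.25291 × 10^-12) = 165128 m²/s²
vₚ = 406.36 m/s ≈ 406.4 m/s
vₐ² = 7.623 × 10^15 × (1.32538 × 10^-12 − 1.25291 × 10^-12) = 552.424 m²/s²
vₐ = 23.5037 m/s ≈ 23.5 m/s

Final answer: vₚ = 406.4 m/s, vₐ = 23.5 m/s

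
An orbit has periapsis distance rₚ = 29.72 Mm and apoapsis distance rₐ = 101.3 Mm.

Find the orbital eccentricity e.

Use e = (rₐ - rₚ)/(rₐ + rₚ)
rₚ = 29.72 Mm = 2.972 × 10^7 m
rₐ = 101.3 Mm = 1.013 × 10^8 m
rₐ − rₚ = 7.158 × 10^7 m
rₐ + rₚ = 1.3102 × 10^8 m
e = (rₐ − rₚ)/(rₐ + rₚ) = 0.546329

Final answer: e = 0.5463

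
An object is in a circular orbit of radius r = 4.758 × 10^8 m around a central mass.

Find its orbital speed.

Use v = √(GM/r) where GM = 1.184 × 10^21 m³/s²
r = 4.758 × 10^8 m
GM = 1.184 × 10^21 m³/s²
GM/r = (1.184 × 10^21) / (4.758 × 10^8) = 2.48844 × 10^12 m²/s²
v = √(GM/r) = 1.57748 × 10^6 m/s ≈ 1577 km/s

Final answer: 1577 km/s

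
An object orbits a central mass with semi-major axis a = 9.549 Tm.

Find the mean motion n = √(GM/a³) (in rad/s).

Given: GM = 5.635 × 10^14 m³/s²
a = 9.549 Tm = 9.549 × 10^12 m
GM = 5.635 × 10^14 m³/s²
a³ = 8.7071 × 10^38 m³
GM/a³ = (5.635 × 10^14) / (8.7071 × 10^38) = 6.47173 × 10^-25 s⁻²
n = √(GM/a³) = 8.0447 × 10^-13 rad/s ≈ 8.045 × 10^-13 rad/s

Final answer: n = 8.045 × 10^-13 rad/s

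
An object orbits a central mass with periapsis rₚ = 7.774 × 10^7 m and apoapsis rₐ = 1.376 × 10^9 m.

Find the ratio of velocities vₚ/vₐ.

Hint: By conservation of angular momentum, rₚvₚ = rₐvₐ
rₚ = 7.774 × 10^7 m
rₐ = 1.376 × 10^9 m
rₚvₚ = rₐvₐ  ⇒  vₚ/vₐ = rₐ/rₚ
vₚ/vₐ = (1.376 × 10^9) / (7.774 × 10^7) = 17.7

Final answer: vₚ/vₐ = 17.7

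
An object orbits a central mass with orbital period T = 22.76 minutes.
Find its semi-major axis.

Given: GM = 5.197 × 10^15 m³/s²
T = 22.76 minutes = 1365.6 s
GM = 5.197 × 10^15 m³/s²
Kepler's third law: a³ = GM T² / (4π²)
T² = 1.86486 × 10^6 s²
a³ = (5.197 × 10^15) × (1.86486 × 10^6) / (4π²) = 2.45493 × 10^20 m³
a = (a³)^(1/3) = 6.26152 × 10^6 m ≈ 6.262 Mm

Final answer: 6.262 Mm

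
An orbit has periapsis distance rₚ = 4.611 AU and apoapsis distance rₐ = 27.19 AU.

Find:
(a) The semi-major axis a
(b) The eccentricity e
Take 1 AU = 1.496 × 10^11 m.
rₚ = 4.611 AU = 6.89806 × 10^11 m
rₐ = 27.19 AU = 4.06762 × 10^12 m
(a) a = (rₚ + rₐ)/2 = 2.37871 × 10^12 m ≈ 15.9 AU
(b) e = (rₐ − rₚ)/(rₐ + rₚ) = (3.37782 × 10^12) / (4.75743 × 10^12) = 0.710009

Final answer:
(a) a = 15.9 AU
(b) e = 0.71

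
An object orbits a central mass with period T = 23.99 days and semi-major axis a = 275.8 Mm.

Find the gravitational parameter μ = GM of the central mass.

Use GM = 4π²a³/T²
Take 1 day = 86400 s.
T = 23.99 days = 2.07274 × 10^6 s
a = 275.8 Mm = 2.758 × 10^8 m
a³ = 2.09789 × 10^25 m³
T² = 4.29623 × 10^12 s²
GM = 4π² × (2.09789 × 10^25) / (4.29623 × 10^12) = 1.92777 × 10^14 m³/s²
GM ≈ 1.928 × 10^14 m³/s²

Final answer: GM = 1.928 × 10^14 m³/s²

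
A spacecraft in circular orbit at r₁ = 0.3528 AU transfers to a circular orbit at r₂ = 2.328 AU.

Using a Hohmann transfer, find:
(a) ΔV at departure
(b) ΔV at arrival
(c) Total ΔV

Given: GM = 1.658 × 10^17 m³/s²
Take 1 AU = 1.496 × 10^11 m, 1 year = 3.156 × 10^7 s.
r₁ = 0.3528 AU = 5.27789 × 10^10 m
r₂ = 2.328 AU = 3.48269 × 10^11 m
GM = 1.658 × 10^17 m³/s²
Transfer ellipse: a_t = (r₁ + r₂)/2 = 2.00524 × 10^11 m
Circular speed at r₁: v₁ = √(GM/r₁) = 1772.4 m/s
Transfer speed at r₁ (periapsis): v₁ₜ = √(GM(2/r₁ − 1/a_t)) = 2335.8 m/s
(a) ΔV₁ = v₁ₜ − v₁ = 563.403 m/s ≈ 0.1189 AU/year
Circular speed at r₂: v₂ = √(GM/r₂) = 689.978 m/s
Transfer speed at r₂ (apoapsis): v₂ₜ = √(GM(2/r₂ − 1/a_t)) = 353.983 m/s
(b) ΔV₂ = v₂ − v₂ₜ = 335.995 m/s ≈ 336 m/s
(c) ΔV_total = ΔV₁ + ΔV₂ = 899.397 m/s ≈ 0.1897 AU/year

Final answer:
(a) ΔV₁ = 0.1189 AU/year
(b) ΔV₂ = 336 m/s
(c) ΔV_total = 0.1897 AU/year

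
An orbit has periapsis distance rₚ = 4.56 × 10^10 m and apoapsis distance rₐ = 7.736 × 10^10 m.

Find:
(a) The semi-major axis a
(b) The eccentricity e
rₚ = 4.56 × 10^10 m
rₐ = 7.736 × 10^10 m
(a) a = (rₚ + rₐ)/2 = 6.148 × 10^10 m ≈ 6.148 × 10^10 m
(b) e = (rₐ − rₚ)/(rₐ + rₚ) = (3.176 × 10^10) / (1.2296 × 10^11) = 0.258295

Final answer:
(a) a = 6.148 × 10^10 m
(b) e = 0.2583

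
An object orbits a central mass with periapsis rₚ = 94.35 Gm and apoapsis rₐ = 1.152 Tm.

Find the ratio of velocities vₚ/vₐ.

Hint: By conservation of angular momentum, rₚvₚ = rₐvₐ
rₚ = 94.35 Gm = 9.435 × 10^10 m
rₐ = 1.152 Tm = 1.152 × 10^12 m
rₚvₚ = rₐvₐ  ⇒  vₚ/vₐ = rₐ/rₚ
vₚ/vₐ = (1.152 × 10^12) / (9.435 × 10^10) = 12.2099

Final answer: vₚ/vₐ = 12.21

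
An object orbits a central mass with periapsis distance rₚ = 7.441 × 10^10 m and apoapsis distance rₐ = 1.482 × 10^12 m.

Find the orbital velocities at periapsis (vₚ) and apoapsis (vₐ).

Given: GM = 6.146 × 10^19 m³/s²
rₚ = 7.441 × 10^10 m
rₐ = 1.482 × 10^12 m
GM = 6.146 × 10^19 m³/s²
a = (rₚ + rₐ)/2 = 7.78205 × 10^11 m
Vis-viva: v² = GM (2/r − 1/a)
vₚ² = 6.146 × 10^19 × (2.68781 × 10^-11 − 1.28501 × 10^-12) = 1.57295 × 10^9 m²/s²
vₚ = 39660.5 m/s ≈ 39.66 km/s
vₐ² = 6.146 × 10^19 × (1.34953 × 10^-12 − 1.28501 × 10^-12) = 3.96535 × 10^6 m²/s²
vₐ = 1991.32 m/s ≈ 1.991 km/s

Final answer: vₚ = 39.66 km/s, vₐ = 1.991 km/s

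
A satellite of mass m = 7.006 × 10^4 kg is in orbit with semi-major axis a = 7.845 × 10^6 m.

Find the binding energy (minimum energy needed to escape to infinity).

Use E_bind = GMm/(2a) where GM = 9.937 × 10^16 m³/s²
a = 7.845 × 10^6 m
GM = 9.937 × 10^16 m³/s²
m = 7.006 × 10^4 kg
GMm = 9.937 × 10^16 × 70060 = 6.96186 × 10^21 m³·kg/s²
2a = 1.569 × 10^7 m
E_bind = GMm/(2a) = 4.43713 × 10^14 J ≈ 443.7 TJ

Final answer: 443.7 TJ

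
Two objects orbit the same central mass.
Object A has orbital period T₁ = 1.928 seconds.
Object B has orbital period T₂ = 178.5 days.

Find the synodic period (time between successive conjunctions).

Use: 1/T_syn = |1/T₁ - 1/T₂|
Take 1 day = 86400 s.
T₁ = 1.928 seconds
T₂ = 178.5 days = 1.54224 × 10^7 s
1/T₁ = 0.518672 s⁻¹
1/T₂ = 6.48408 × 10^-8 s⁻¹
|1/T₁ − 1/T₂| = 0.518672 s⁻¹
T_syn = 1 / |1/T₁ − 1/T₂| = 1.928 s ≈ 1.928 seconds

Final answer: T_syn = 1.928 seconds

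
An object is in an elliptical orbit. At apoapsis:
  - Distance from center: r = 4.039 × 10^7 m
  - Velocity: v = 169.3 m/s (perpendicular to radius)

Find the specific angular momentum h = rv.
r = 4.039 × 10^7 m
v = 169.3 m/s
h = rv = 4.039 × 10^7 × 169.3 = 6.83803 × 10^9 m²/s ≈ 6.838 × 10^9 m²/s

Final answer: h = 6.838 × 10^9 m²/s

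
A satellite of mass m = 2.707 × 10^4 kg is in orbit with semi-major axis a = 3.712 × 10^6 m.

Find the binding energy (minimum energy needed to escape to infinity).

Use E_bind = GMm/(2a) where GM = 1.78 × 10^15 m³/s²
a = 3.712 × 10^6 m
GM = 1.78 × 10^15 m³/s²
m = 2.707 × 10^4 kg
GMm = 1.78 × 10^15 × 27070 = 4.81846 × 10^19 m³·kg/s²
2a = 7.424 × 10^6 m
E_bind = GMm/(2a) = 6.49038 × 10^12 J ≈ 6.49 TJ

Final answer: 6.49 TJ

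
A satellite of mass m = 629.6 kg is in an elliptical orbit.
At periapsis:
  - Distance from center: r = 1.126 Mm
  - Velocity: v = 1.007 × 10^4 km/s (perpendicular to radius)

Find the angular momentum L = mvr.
r = 1.126 Mm = 1.126 × 10^6 m
v = 1.007 × 10^4 km/s = 1.007 × 10^7 m/s
vr = 1.007 × 10^7 × 1.126 × 10^6 = 1.13388 × 10^13 m²/s
L = m × vr = 629.6 × 1.13388 × 10^13 = 7.13892 × 10^15 kg·m²/s ≈ 7.139 × 10^15 kg·m²/s

Final answer: L = 7.139 × 10^15 kg·m²/s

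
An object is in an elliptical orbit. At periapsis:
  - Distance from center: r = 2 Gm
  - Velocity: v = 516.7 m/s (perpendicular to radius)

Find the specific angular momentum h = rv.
r = 2 Gm = 2 × 10^9 m
v = 516.7 m/s
h = rv = 2 × 10^9 × 516.7 = 1.0334 × 10^12 m²/s ≈ 1.033 × 10^12 m²/s

Final answer: h = 1.033 × 10^12 m²/s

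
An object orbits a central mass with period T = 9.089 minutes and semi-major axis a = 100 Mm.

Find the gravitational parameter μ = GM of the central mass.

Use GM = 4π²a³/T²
T = 9.089 minutes = 545.34 s
a = 100 Mm = 1 × 10^8 m
a³ = 1 × 10^24 m³
T² = 297396 s²
GM = 4π² × (1 × 10^24) / 297396 = 1.32747 × 10^20 m³/s²
GM ≈ 1.327 × 10^20 m³/s²

Final answer: GM = 1.327 × 10^20 m³/s²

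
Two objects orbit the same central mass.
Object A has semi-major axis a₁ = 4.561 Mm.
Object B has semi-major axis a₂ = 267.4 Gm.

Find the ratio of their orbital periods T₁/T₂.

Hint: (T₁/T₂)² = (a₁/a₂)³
a₁ = 4.561 Mm = 4.561 × 10^6 m
a₂ = 267.4 Gm = 2.674 × 10^11 m
a₁/a₂ = 1.70568 × 10^-5
T₁/T₂ = (a₁/a₂)^(3/2) = (1.70568 × 10^-5)^1.5 = 7.04446 × 10^-8

Final answer: T₁/T₂ = 7.044 × 10^-8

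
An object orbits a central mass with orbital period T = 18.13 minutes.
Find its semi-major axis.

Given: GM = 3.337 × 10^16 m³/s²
T = 18.13 minutes = 1087.8 s
GM = 3.337 × 10^16 m³/s²
Kepler's third law: a³ = GM T² / (4π²)
T² = 1.18331 × 10^6 s²
a³ = (3.337 × 10^16) × (1.18331 × 10^6) / (4π²) = 1.00022 × 10^21 m³
a = (a³)^(1/3) = 1.00007 × 10^7 m ≈ 10 Mm

Final answer: 10 Mm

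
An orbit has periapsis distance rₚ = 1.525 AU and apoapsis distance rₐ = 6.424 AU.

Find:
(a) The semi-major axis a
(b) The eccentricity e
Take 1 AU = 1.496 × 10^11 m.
rₚ = 1.525 AU = 2.2814 × 10^11 m
rₐ = 6.424 AU = 9.6103 × 10^11 m
(a) a = (rₚ + rₐ)/2 = 5.94585 × 10^11 m ≈ 3.974 AU
(b) e = (rₐ − rₚ)/(rₐ + rₚ) = (7.3289 × 10^11) / (1.18917 × 10^12) = 0.616304

Final answer:
(a) a = 3.974 AU
(b) e = 0.6163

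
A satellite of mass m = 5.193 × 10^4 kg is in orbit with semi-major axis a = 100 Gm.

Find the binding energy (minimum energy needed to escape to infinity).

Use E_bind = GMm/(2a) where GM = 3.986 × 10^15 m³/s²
a = 100 Gm = 1 × 10^11 m
GM = 3.986 × 10^15 m³/s²
m = 5.193 × 10^4 kg
GMm = 3.986 × 10^15 × 51930 = 2.06993 × 10^20 m³·kg/s²
2a = 2 × 10^11 m
E_bind = GMm/(2a) = 1.03496 × 10^9 J ≈ 1.035 GJ

Final answer: 1.035 GJ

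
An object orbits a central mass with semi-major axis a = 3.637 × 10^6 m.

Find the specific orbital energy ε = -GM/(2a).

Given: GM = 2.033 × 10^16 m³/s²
a = 3.637 × 10^6 m
GM = 2.033 × 10^16 m³/s²
2a = 7.274 × 10^6 m
ε = −GM/(2a) = -2.79489 × 10^9 J/kg ≈ -2.795 GJ/kg

Final answer: -2.795 GJ/kg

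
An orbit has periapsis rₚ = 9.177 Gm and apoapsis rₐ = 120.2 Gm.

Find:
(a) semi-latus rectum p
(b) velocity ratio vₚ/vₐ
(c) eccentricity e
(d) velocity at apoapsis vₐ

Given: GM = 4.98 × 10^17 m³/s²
rₚ = 9.177 Gm = 9.177 × 10^9 m
rₐ = 120.2 Gm = 1.202 × 10^11 m
GM = 4.98 × 10^17 m³/s²
a = (rₚ + rₐ)/2 = 6.46885 × 10^10 m
e = (rₐ − rₚ)/(rₐ + rₚ) = (1.11023 × 10^11) / (1.29377 × 10^11) = 0.858136
(a) 1 − e² = 0.263603;  p = a(1 − e²) = 6.46885 × 10^10 × 0.263603 = 1.70521 × 10^10 m ≈ 17.05 Gm
(b) vₚ/vₐ = rₐ/rₚ (angular momentum) = (1.202 × 10^11) / (9.177 × 10^9) = 13.098 ≈ 13.1
(c) e = 0.858136 ≈ 0.8581
(d) vₐ² = GM (2/rₐ − 1/a) = 4.98 × 10^17 × (1.66389 × 10^-11 − 1.54587 × 10^-11) = 587758 m²/s²;  vₐ = 766.654 m/s ≈ 766.7 m/s

Final answer:
(a) semi-latus rectum p = 17.05 Gm
(b) velocity ratio vₚ/vₐ = 13.1
(c) eccentricity e = 0.8581
(d) velocity at apoapsis vₐ = 766.7 m/s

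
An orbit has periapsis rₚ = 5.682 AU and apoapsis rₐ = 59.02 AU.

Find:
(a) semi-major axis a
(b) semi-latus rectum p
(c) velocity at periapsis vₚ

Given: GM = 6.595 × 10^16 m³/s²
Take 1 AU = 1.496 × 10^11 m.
rₚ = 5.682 AU = 8.50027 × 10^11 m
rₐ = 59.02 AU = 8.82939 × 10^12 m
GM = 6.595 × 10^16 m³/s²
a = (rₚ + rₐ)/2 = 4.83971 × 10^12 m
e = (rₐ − rₚ)/(rₐ + rₚ) = (7.97936 × 10^12) / (9.67942 × 10^12) = 0.824364
(a) a = 4.83971 × 10^12 m ≈ 32.35 AU
(b) 1 − e² = 0.320424;  p = a(1 − e²) = 4.83971 × 10^12 × 0.320424 = 1.55076 × 10^12 m ≈ 10.37 AU
(c) vₚ² = GM (2/rₚ − 1/a) = 6.595 × 10^16 × (2.35287 × 10^-12 − 2.06624 × 10^-13) = 141545 m²/s²;  vₚ = 376.224 m/s ≈ 376.2 m/s

Final answer:
(a) semi-major axis a = 32.35 AU
(b) semi-latus rectum p = 10.37 AU
(c) velocity at periapsis vₚ = 376.2 m/s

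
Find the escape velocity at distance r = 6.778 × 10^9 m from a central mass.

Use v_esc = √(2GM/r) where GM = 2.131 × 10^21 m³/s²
r = 6.778 × 10^9 m
GM = 2.131 × 10^21 m³/s²
2GM/r = 2 × (2.131 × 10^21) / (6.778 × 10^9) = 6.28799 × 10^11 m²/s²
v_esc = √(2GM/r) = 792969 m/s ≈ 793 km/s

Final answer: 793 km/s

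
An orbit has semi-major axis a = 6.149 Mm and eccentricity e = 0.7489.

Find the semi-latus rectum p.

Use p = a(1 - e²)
a = 6.149 Mm = 6.149 × 10^6 m
e = 0.7489,  e² = 0.560851,  1 − e² = 0.439149
p = a(1 − e²) = 6.149 × 10^6 m × 0.439149 = 2.70033 × 10^6 m ≈ 2.7 Mm

Final answer: p = 2.7 Mm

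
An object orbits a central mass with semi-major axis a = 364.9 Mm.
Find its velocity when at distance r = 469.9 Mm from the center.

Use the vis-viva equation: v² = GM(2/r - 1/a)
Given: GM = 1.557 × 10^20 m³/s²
a = 364.9 Mm = 3.649 × 10^8 m
r = 469.9 Mm = 4.699 × 10^8 m
GM = 1.557 × 10^20 m³/s²
2/r − 1/a = 4.25622 × 10^-9 − 2.74048 × 10^-9 = 1.51575 × 10^-9 m⁻¹
v² = GM (2/r − 1/a) = 2.36002 × 10^11 m²/s²
v = 485800 m/s ≈ 485.8 km/s

Final answer: 485.8 km/s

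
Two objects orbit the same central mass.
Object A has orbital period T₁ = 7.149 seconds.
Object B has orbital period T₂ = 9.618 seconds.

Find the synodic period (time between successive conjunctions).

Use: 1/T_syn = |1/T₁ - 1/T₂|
T₁ = 7.149 seconds
T₂ = 9.618 seconds
1/T₁ = 0.13988 s⁻¹
1/T₂ = 0.103972 s⁻¹
|1/T₁ − 1/T₂| = 0.035908 s⁻¹
T_syn = 1 / |1/T₁ − 1/T₂| = 27.849 s ≈ 27.85 seconds

Final answer: T_syn = 27.85 seconds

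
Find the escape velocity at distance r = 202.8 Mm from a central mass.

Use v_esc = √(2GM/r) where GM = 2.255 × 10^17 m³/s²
r = 202.8 Mm = 2.028 × 10^8 m
GM = 2.255 × 10^17 m³/s²
2GM/r = 2 × (2.255 × 10^17) / (2.028 × 10^8) = 2.22387 × 10^9 m²/s²
v_esc = √(2GM/r) = 47157.9 m/s ≈ 47.16 km/s

Final answer: 47.16 km/s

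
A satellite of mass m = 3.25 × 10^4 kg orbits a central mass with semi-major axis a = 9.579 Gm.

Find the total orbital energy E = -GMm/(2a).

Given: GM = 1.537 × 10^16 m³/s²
a = 9.579 Gm = 9.579 × 10^9 m
GM = 1.537 × 10^16 m³/s²
2a = 1.9158 × 10^10 m
GMm = 1.537 × 10^16 × 32500 = 4.99525 × 10^20 m³·kg/s²
E = −GMm/(2a) = -2.6074 × 10^10 J ≈ -26.07 GJ

Final answer: -26.07 GJ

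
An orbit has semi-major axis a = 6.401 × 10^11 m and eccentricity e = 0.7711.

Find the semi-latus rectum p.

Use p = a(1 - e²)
a = 6.401 × 10^11 m
e = 0.7711,  e² = 0.594595,  1 − e² = 0.405405
p = a(1 − e²) = 6.401 × 10^11 m × 0.405405 = 2.595 × 10^11 m ≈ 2.595 × 10^11 m

Final answer: p = 2.595 × 10^11 m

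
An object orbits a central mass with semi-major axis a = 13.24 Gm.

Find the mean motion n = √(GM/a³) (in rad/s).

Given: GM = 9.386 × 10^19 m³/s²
a = 13.24 Gm = 1.324 × 10^10 m
GM = 9.386 × 10^19 m³/s²
a³ = 2.32094 × 10^30 m³
GM/a³ = (9.386 × 10^19) / (2.32094 × 10^30) = 4.04405 × 10^-11 s⁻²
n = √(GM/a³) = 6.35929 × 10^-6 rad/s ≈ 6.359 × 10^-6 rad/s

Final answer: n = 6.359 × 10^-6 rad/s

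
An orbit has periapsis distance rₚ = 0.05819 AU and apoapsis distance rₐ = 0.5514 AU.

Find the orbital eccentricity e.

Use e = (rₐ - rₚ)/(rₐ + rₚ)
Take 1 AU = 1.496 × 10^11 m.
rₚ = 0.05819 AU = 8.70522 × 10^9 m
rₐ = 0.5514 AU = 8.24894 × 10^10 m
rₐ − rₚ = 7.37842 × 10^10 m
rₐ + rₚ = 9.11947 × 10^10 m
e = (rₐ − rₚ)/(rₐ + rₚ) = 0.809085

Final answer: e = 0.8091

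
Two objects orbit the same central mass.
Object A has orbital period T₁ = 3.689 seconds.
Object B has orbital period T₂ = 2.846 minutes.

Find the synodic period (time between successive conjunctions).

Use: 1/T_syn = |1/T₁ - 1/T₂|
T₁ = 3.689 seconds
T₂ = 2.846 minutes = 170.76 s
1/T₁ = 0.271076 s⁻¹
1/T₂ = 0.00585617 s⁻¹
|1/T₁ − 1/T₂| = 0.26522 s⁻¹
T_syn = 1 / |1/T₁ − 1/T₂| = 3.77045 s ≈ 3.77 seconds

Final answer: T_syn = 3.77 seconds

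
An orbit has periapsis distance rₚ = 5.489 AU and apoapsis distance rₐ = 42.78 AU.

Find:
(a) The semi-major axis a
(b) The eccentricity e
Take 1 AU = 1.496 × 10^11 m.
rₚ = 5.489 AU = 8.21154 × 10^11 m
rₐ = 42.78 AU = 6.39989 × 10^12 m
(a) a = (rₚ + rₐ)/2 = 3.61052 × 10^12 m ≈ 24.13 AU
(b) e = (rₐ − rₚ)/(rₐ + rₚ) = (5.57873 × 10^12) / (7.22104 × 10^12) = 0.772566

Final answer:
(a) a = 24.13 AU
(b) e = 0.7726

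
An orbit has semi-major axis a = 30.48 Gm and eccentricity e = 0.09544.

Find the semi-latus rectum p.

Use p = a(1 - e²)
a = 30.48 Gm = 3.048 × 10^10 m
e = 0.09544,  e² = 0.00910879,  1 − e² = 0.990891
p = a(1 − e²) = 3.048 × 10^10 m × 0.990891 = 3.02024 × 10^10 m ≈ 30.2 Gm

Final answer: p = 30.2 Gm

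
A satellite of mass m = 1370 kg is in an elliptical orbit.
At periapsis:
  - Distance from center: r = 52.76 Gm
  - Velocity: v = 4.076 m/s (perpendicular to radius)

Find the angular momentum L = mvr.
r = 52.76 Gm = 5.276 × 10^10 m
v = 4.076 m/s
vr = 4.076 × 5.276 × 10^10 = 2.1505 × 10^11 m²/s
L = m × vr = 1370 × 2.1505 × 10^11 = 2.94618 × 10^14 kg·m²/s ≈ 2.946 × 10^14 kg·m²/s

Final answer: L = 2.946 × 10^14 kg·m²/s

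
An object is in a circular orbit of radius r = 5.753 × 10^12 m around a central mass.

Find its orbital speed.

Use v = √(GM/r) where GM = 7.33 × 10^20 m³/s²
r = 5.753 × 10^12 m
GM = 7.33 × 10^20 m³/s²
GM/r = (7.33 × 10^20) / (5.753 × 10^12) = 1.27412 × 10^8 m²/s²
v = √(GM/r) = 11287.7 m/s ≈ 11.29 km/s

Final answer: 11.29 km/s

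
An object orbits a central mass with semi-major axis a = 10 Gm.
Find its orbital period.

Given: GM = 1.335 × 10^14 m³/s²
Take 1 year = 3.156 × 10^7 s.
a = 10 Gm = 1 × 10^10 m
GM = 1.335 × 10^14 m³/s²
a³ = 1 × 10^30 m³
T = 2π √(a³/GM) = 2π √((1 × 10^30) / (1.335 × 10^14)) = 2π × 8.65485 × 10^7 s
T = 5.438 × 10^8 s ≈ 17.23 years

Final answer: 17.23 years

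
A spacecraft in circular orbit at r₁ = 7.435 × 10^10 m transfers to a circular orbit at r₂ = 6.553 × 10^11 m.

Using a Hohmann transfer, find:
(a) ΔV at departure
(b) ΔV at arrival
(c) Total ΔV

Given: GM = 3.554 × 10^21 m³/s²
r₁ = 7.435 × 10^10 m
r₂ = 6.553 × 10^11 m
GM = 3.554 × 10^21 m³/s²
Transfer ellipse: a_t = (r₁ + r₂)/2 = 3.64825 × 10^11 m
Circular speed at r₁: v₁ = √(GM/r₁) = 218634 m/s
Transfer speed at r₁ (periapsis): v₁ₜ = √(GM(2/r₁ − 1/a_t)) = 293019 m/s
(a) ΔV₁ = v₁ₜ − v₁ = 74384.9 m/s ≈ 74.38 km/s
Circular speed at r₂: v₂ = √(GM/r₂) = 73644.2 m/s
Transfer speed at r₂ (apoapsis): v₂ₜ = √(GM(2/r₂ − 1/a_t)) = 33245.8 m/s
(b) ΔV₂ = v₂ − v₂ₜ = 40398.4 m/s ≈ 40.4 km/s
(c) ΔV_total = ΔV₁ + ΔV₂ = 114783 m/s ≈ 114.8 km/s

Final answer:
(a) ΔV₁ = 74.38 km/s
(b) ΔV₂ = 40.4 km/s
(c) ΔV_total = 114.8 km/s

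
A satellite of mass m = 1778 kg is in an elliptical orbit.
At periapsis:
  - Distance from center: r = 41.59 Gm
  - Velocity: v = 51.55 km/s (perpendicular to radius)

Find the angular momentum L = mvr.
r = 41.59 Gm = 4.159 × 10^10 m
v = 51.55 km/s = 51550 m/s
vr = 51550 × 4.159 × 10^10 = 2.14396 × 10^15 m²/s
L = m × vr = 1778 × 2.14396 × 10^15 = 3.81197 × 10^18 kg·m²/s ≈ 3.812 × 10^18 kg·m²/s

Final answer: L = 3.812 × 10^18 kg·m²/s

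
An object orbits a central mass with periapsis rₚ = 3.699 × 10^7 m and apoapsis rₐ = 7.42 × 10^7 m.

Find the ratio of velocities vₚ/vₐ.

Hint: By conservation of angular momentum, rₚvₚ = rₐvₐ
rₚ = 3.699 × 10^7 m
rₐ = 7.42 × 10^7 m
rₚvₚ = rₐvₐ  ⇒  vₚ/vₐ = rₐ/rₚ
vₚ/vₐ = (7.42 × 10^7) / (3.699 × 10^7) = 2.00595

Final answer: vₚ/vₐ = 2.006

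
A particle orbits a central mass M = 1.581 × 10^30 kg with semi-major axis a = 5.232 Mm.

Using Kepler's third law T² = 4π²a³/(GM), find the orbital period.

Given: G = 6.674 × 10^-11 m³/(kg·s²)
M = 1.581 × 10^30 kg
GM = G × M = 6.674 × 10^-11 × 1.581 × 10^30 = 1.05516 × 10^20 m³/s²
a = 5.232 Mm = 5.232 × 10^6 m
a³ = 1.4322 × 10^20 m³
T = 2π √(a³/GM) = 2π √((1.4322 × 10^20) / (1.05516 × 10^20)) = 2π × 1.16504 s
T = 7.32019 s ≈ 7.32 seconds

Final answer: 7.32 seconds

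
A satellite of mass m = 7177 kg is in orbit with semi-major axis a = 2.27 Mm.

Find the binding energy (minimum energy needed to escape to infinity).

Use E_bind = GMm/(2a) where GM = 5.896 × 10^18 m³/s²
a = 2.27 Mm = 2.27 × 10^6 m
GM = 5.896 × 10^18 m³/s²
m = 7177 kg
GMm = 5.896 × 10^18 × 7177 = 4.23156 × 10^22 m³·kg/s²
2a = 4.54 × 10^6 m
E_bind = GMm/(2a) = 9.32061 × 10^15 J ≈ 9.321 PJ

Final answer: 9.321 PJ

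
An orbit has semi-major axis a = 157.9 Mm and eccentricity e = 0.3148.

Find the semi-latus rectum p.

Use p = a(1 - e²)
a = 157.9 Mm = 1.579 × 10^8 m
e = 0.3148,  e² = 0.099099,  1 − e² = 0.900901
p = a(1 − e²) = 1.579 × 10^8 m × 0.900901 = 1.42252 × 10^8 m ≈ 142.3 Mm

Final answer: p = 142.3 Mm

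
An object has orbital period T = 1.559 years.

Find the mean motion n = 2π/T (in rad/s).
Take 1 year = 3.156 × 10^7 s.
T = 1.559 years = 4.9202 × 10^7 s
n = 2π / (4.9202 × 10^7 s) = 1.27702 × 10^-7 rad/s ≈ 1.277 × 10^-7 rad/s

Final answer: n = 1.277 × 10^-7 rad/s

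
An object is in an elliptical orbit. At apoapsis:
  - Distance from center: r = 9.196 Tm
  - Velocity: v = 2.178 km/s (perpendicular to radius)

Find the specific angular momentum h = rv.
r = 9.196 Tm = 9.196 × 10^12 m
v = 2.178 km/s = 2178 m/s
h = rv = 9.196 × 10^12 × 2178 = 2.00289 × 10^16 m²/s ≈ 2.003 × 10^16 m²/s

Final answer: h = 2.003 × 10^16 m²/s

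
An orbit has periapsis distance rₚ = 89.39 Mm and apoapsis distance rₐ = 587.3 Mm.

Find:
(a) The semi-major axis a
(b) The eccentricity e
rₚ = 89.39 Mm = 8.939 × 10^7 m
rₐ = 587.3 Mm = 5.873 × 10^8 m
(a) a = (rₚ + rₐ)/2 = 3.38345 × 10^8 m ≈ 338.3 Mm
(b) e = (rₐ − rₚ)/(rₐ + rₚ) = (4.9791 × 10^8) / (6.7669 × 10^8) = 0.735802

Final answer:
(a) a = 338.3 Mm
(b) e = 0.7358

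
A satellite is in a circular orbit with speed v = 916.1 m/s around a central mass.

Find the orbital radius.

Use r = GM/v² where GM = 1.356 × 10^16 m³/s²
v = 916.1 m/s
GM = 1.356 × 10^16 m³/s²
v² = 839239 m²/s²
r = GM/v² = (1.356 × 10^16) / 839239 = 1.61575 × 10^10 m ≈ 16.16 Gm

Final answer: 16.16 Gm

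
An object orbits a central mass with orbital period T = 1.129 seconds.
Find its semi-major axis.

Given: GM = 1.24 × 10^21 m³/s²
T = 1.129 seconds
GM = 1.24 × 10^21 m³/s²
Kepler's third law: a³ = GM T² / (4π²)
T² = 1.27464 s²
a³ = (1.24 × 10^21) × 1.27464 / (4π²) = 4.00359 × 10^19 m³
a = (a³)^(1/3) = 3.42098 × 10^6 m ≈ 3.421 Mm

Final answer: 3.421 Mm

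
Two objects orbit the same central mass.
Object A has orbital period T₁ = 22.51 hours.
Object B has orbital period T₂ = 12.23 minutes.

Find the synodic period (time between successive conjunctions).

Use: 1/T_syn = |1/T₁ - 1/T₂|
T₁ = 22.51 hours = 81036 s
T₂ = 12.23 minutes = 733.8 s
1/T₁ = 1.23402 × 10^-5 s⁻¹
1/T₂ = 0.00136277 s⁻¹
|1/T₁ − 1/T₂| = 0.00135043 s⁻¹
T_syn = 1 / |1/T₁ − 1/T₂| = 740.505 s ≈ 12.34 minutes

Final answer: T_syn = 12.34 minutes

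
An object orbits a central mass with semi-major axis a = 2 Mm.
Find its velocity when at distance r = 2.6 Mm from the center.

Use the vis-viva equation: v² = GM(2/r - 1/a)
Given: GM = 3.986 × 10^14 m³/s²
a = 2 Mm = 2 × 10^6 m
r = 2.6 Mm = 2.6 × 10^6 m
GM = 3.986 × 10^14 m³/s²
2/r − 1/a = 7.69231 × 10^-7 − 5 × 10^-7 = 2.69231 × 10^-7 m⁻¹
v² = GM (2/r − 1/a) = 1.07315 × 10^8 m²/s²
v = 10359.3 m/s ≈ 10.36 km/s

Final answer: 10.36 km/s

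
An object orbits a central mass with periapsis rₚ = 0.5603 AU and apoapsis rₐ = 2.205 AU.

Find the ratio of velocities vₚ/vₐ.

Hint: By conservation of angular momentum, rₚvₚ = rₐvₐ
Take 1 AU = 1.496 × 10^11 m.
rₚ = 0.5603 AU = 8.38209 × 10^10 m
rₐ = 2.205 AU = 3.29868 × 10^11 m
rₚvₚ = rₐvₐ  ⇒  vₚ/vₐ = rₐ/rₚ
vₚ/vₐ = (3.29868 × 10^11) / (8.38209 × 10^10) = 3.93539

Final answer: vₚ/vₐ = 3.935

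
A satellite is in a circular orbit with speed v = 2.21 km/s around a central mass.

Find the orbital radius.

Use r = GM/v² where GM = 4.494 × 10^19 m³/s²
v = 2.21 km/s = 2210 m/s
GM = 4.494 × 10^19 m³/s²
v² = 4.8841 × 10^6 m²/s²
r = GM/v² = (4.494 × 10^19) / (4.8841 × 10^6) = 9.20129 × 10^12 m ≈ 9.201 Tm

Final answer: 9.201 Tm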